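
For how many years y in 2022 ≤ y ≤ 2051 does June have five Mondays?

June has 30 days; it has five Mondays when Monday falls among the first (month-length − 28) days — i.e. when June 1 is one of Monday/Sunday.
June 1 by year: 2022:Wed 2023:Thu 2024:Sat 2025:Sun✓ 2026:Mon✓ 2027:Tue 2028:Thu 2029:Fri 2030:Sat 2031:Sun✓ 2032:Tue 2033:Wed 2034:Thu 2035:Fri 2036:Sun✓ 2037:Mon✓ 2038:Tue 2039:Wed 2040:Fri 2041:Sat 2042:Sun✓ 2043:Mon✓ 2044:Wed 2045:Thu 2046:Fri 2047:Sat 2048:Mon✓ 2049:Tue 2050:Wed 2051:Thu
Years with five Mondays: 2025, 2026, 2031, 2036, 2037, 2042, 2043, 2048 → 8.

8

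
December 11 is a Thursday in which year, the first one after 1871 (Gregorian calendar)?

From one year to the next, a fixed date's weekday advances by 1, or by 2 when a Feb 29 lies between the two dates.
1871: December 11 is Monday.
1872: Wednesday (+2)
1873: Thursday (+1)
December 11 falls on a Thursday in 1873.

1873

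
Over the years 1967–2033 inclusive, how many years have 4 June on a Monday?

9

Track 4 June's weekday year by year (advancing +1, or +2 across a Feb 29):
  1967: Sun  1968: Tue (+2)  1969: Wed (+1)  1970: Thu (+1)  1971: Fri (+1)
  1972: Sun (+2)  1973: Mon (+1) ✓  1974: Tue (+1)  1975: Wed (+1)  1976: Fri (+2)
  1977: Sat (+1)  1978: Sun (+1)  1979: Mon (+1) ✓  1980: Wed (+2)  … (39 more years) …
  2020: Thu (+2)  2021: Fri (+1)  2022: Sat (+1)  2023: Sun (+1)  2024: Tue (+2)
  2025: Wed (+1)  2026: Thu (+1)  2027: Fri (+1)  2028: Sun (+2)  2029: Mon (+1) ✓
  2030: Tue (+1)  2031: Wed (+1)  2032: Fri (+2)  2033: Sat (+1)
Monday years: 1973, 1979, 1984, 1990, 2001, 2007, 2012, 2018, 2029 — 9 in total.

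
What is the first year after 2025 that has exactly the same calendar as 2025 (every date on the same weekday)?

2031

Two years share a calendar iff Jan 1 falls on the same weekday and both are leap or both are common. 2025: Jan 1 is Wednesday, common year.
2026: Jan 1 Thursday, common
2027: Jan 1 Friday, common
2028: Jan 1 Saturday, leap
2029: Jan 1 Monday, common
2030: Jan 1 Tuesday, common
2031: Jan 1 Wednesday, common
2031 matches on both conditions.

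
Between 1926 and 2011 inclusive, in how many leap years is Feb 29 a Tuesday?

Leap years in 1926–2011: 21 of them.
Feb 29 weekday advances by 5 (mod 7) from one leap year to the next four years later (or differs when a century non-leap intervenes).
Leap-day weekdays: 1928:Wed 1932:Mon 1936:Sat 1940:Thu 1944:Tue✓ 1948:Sun 1952:Fri 1956:Wed 1960:Mon 1964:Sat 1968:Thu 1972:Tue✓ 1976:Sun 1980:Fri 1984:Wed 1988:Mon 1992:Sat 1996:Thu 2000:Tue✓ 2004:Sun 2008:Fri
Tuesday: 1944, 1972, 2000 → 3.

3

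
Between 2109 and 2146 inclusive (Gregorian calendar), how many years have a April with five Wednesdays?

April has 30 days; it has five Wednesdays when Wednesday falls among the first (month-length − 28) days — i.e. when April 1 is one of Wednesday/Tuesday.
April 1 by year: 2109:Mon 2110:Tue✓ 2111:Wed✓ 2112:Fri 2113:Sat 2114:Sun 2115:Mon 2116:Wed✓ 2117:Thu 2118:Fri 2119:Sat 2120:Mon 2121:Tue✓ 2122:Wed✓ 2123:Thu …(8 more)… 2132:Tue✓ 2133:Wed✓ 2134:Thu 2135:Fri 2136:Sun 2137:Mon 2138:Tue✓ 2139:Wed✓ 2140:Fri 2141:Sat 2142:Sun 2143:Mon 2144:Wed✓ 2145:Thu 2146:Fri
Years with five Wednesdays: 2110, 2111, 2116, 2121, 2122, 2127, 2132, 2133, 2138, 2139, 2144 → 11.

11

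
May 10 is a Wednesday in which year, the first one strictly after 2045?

From one year to the next, a fixed date's weekday advances by 1, or by 2 when a Feb 29 lies between the two dates.
2045: May 10 is Wednesday.
2046: Thursday (+1)
2047: Friday (+1)
2048: Sunday (+2)
2049: Monday (+1)
2050: Tuesday (+1)
2051: Wednesday (+1)
May 10 falls on a Wednesday in 2051.

2051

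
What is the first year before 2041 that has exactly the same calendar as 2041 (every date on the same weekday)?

2030

Two years share a calendar iff Jan 1 falls on the same weekday and both are leap or both are common. 2041: Jan 1 is Tuesday, common year.
2040: Jan 1 Sunday, leap
2039: Jan 1 Saturday, common
2038: Jan 1 Friday, common
2037: Jan 1 Thursday, common
2036: Jan 1 Tuesday, leap
2035: Jan 1 Monday, common
2034: Jan 1 Sunday, common
2033: Jan 1 Saturday, common
2032: Jan 1 Thursday, leap
2031: Jan 1 Wednesday, common
2030: Jan 1 Tuesday, common
2030 matches on both conditions.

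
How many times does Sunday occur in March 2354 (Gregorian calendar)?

4

March 2354 has 31 days and begins on Monday.
The first Sunday is March 7.
Sundays fall on 7, 14, 21, 28 — that's 4.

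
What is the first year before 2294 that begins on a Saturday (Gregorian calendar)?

2287

Jan 1 advances by 2 weekdays after a leap year and by 1 after a common year.
2294: Jan 1 is Monday.
2293: Sunday
2292: Friday (leap)
2291: Thursday
2290: Wednesday
2289: Tuesday
2288: Sunday (leap)
2287: Saturday
2287 begins on a Saturday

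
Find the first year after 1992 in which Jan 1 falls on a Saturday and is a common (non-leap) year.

1994

Jan 1 advances by 2 weekdays after a leap year and by 1 after a common year.
1992: Jan 1 is Wednesday (leap).
1993: Friday
1994: Saturday
1994 begins on a Saturday and is a common year.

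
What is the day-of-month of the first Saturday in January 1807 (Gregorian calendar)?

3

January 1, 1807 is a Thursday, so the first Saturday is the 3rd.
The first Saturday is 3 + 0 = 3.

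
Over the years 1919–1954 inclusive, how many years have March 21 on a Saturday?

5

Track March 21's weekday year by year (advancing +1, or +2 across a Feb 29):
  1919: Fri  1920: Sun (+2)  1921: Mon (+1)  1922: Tue (+1)  1923: Wed (+1)
  1924: Fri (+2)  1925: Sat (+1) ✓  1926: Sun (+1)  1927: Mon (+1)  1928: Wed (+2)
  1929: Thu (+1)  1930: Fri (+1)  1931: Sat (+1) ✓  1932: Mon (+2)  … (8 more years) …
  1941: Fri (+1)  1942: Sat (+1) ✓  1943: Sun (+1)  1944: Tue (+2)  1945: Wed (+1)
  1946: Thu (+1)  1947: Fri (+1)  1948: Sun (+2)  1949: Mon (+1)  1950: Tue (+1)
  1951: Wed (+1)  1952: Fri (+2)  1953: Sat (+1) ✓  1954: Sun (+1)
Saturday years: 1925, 1931, 1936, 1942, 1953 — 5 in total.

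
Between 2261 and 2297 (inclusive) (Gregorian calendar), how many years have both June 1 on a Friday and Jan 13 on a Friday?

Check each year's weekday for June 1 and Jan 13:
  2261: Sat/Sun  2262: Sun/Mon  2263: Mon/Tue  2264: Wed/Wed  2265: Thu/Fri  2266: Fri/Sat  2267: Sat/Sun  2268: Mon/Mon  2269: Tue/Wed  2270: Wed/Thu  2271: Thu/Fri  2272: Sat/Sat  2273: Sun/Mon  2274: Mon/Tue  …(9 more)…  2284: Sun/Sun  2285: Mon/Tue  2286: Tue/Wed  2287: Wed/Thu  2288: Fri/Fri ✓  2289: Sat/Sun  2290: Sun/Mon  2291: Mon/Tue  2292: Wed/Wed  2293: Thu/Fri  2294: Fri/Sat  2295: Sat/Sun  2296: Mon/Mon  2297: Tue/Wed
Both conditions hold in: 2288 — 1.

1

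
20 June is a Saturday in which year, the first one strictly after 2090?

From one year to the next, a fixed date's weekday advances by 1, or by 2 when a Feb 29 lies between the two dates.
2090: June 20 is Tuesday.
2091: Wednesday (+1)
2092: Friday (+2)
2093: Saturday (+1)
20 June falls on a Saturday in 2093.

2093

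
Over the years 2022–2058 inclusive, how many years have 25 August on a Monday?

5

Track 25 August's weekday year by year (advancing +1, or +2 across a Feb 29):
  2022: Thu  2023: Fri (+1)  2024: Sun (+2)  2025: Mon (+1) ✓  2026: Tue (+1)
  2027: Wed (+1)  2028: Fri (+2)  2029: Sat (+1)  2030: Sun (+1)  2031: Mon (+1) ✓
  2032: Wed (+2)  2033: Thu (+1)  2034: Fri (+1)  2035: Sat (+1)  … (9 more years) …
  2045: Fri (+1)  2046: Sat (+1)  2047: Sun (+1)  2048: Tue (+2)  2049: Wed (+1)
  2050: Thu (+1)  2051: Fri (+1)  2052: Sun (+2)  2053: Mon (+1) ✓  2054: Tue (+1)
  2055: Wed (+1)  2056: Fri (+2)  2057: Sat (+1)  2058: Sun (+1)
Monday years: 2025, 2031, 2036, 2042, 2053 — 5 in total.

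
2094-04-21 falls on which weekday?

Wednesday

January 1, 2094 is a Friday.
April 21 is day 111 of the year, i.e. 110 days after Jan 1.
110 mod 7 = 5, so advance 5 weekdays from Friday: Wednesday.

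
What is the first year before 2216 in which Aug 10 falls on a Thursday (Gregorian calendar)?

2215

From one year to the next, a fixed date's weekday advances by 1, or by 2 when a Feb 29 lies between the two dates.
2216: August 10 is Saturday.
2215: Thursday (−2)
Aug 10 falls on a Thursday in 2215.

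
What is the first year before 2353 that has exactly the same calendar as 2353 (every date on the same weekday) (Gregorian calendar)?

Two years share a calendar iff Jan 1 falls on the same weekday and both are leap or both are common. 2353: Jan 1 is Thursday, common year.
2352: Jan 1 Tuesday, leap
2351: Jan 1 Monday, common
2350: Jan 1 Sunday, common
2349: Jan 1 Saturday, common
2348: Jan 1 Thursday, leap
2347: Jan 1 Wednesday, common
2346: Jan 1 Tuesday, common
2345: Jan 1 Monday, common
2344: Jan 1 Saturday, leap
2343: Jan 1 Friday, common
2342: Jan 1 Thursday, common
2342 matches on both conditions.

2342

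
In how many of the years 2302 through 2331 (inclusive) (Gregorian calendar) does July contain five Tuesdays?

July has 31 days; it has five Tuesdays when Tuesday falls among the first (month-length − 28) days — i.e. when July 1 is one of Tuesday/Monday/Sunday.
July 1 by year: 2302:Tue✓ 2303:Wed 2304:Fri 2305:Sat 2306:Sun✓ 2307:Mon✓ 2308:Wed 2309:Thu 2310:Fri 2311:Sat 2312:Mon✓ 2313:Tue✓ 2314:Wed 2315:Thu 2316:Sat 2317:Sun✓ 2318:Mon✓ 2319:Tue✓ 2320:Thu 2321:Fri 2322:Sat 2323:Sun✓ 2324:Tue✓ 2325:Wed 2326:Thu 2327:Fri 2328:Sun✓ 2329:Mon✓ 2330:Tue✓ 2331:Wed
Years with five Tuesdays: 2302, 2306, 2307, 2312, 2313, 2317, 2318, 2319, 2323, 2324, 2328, 2329, 2330 → 13.

13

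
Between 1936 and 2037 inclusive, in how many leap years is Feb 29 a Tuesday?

4

Leap years in 1936–2037: 26 of them.
Feb 29 weekday advances by 5 (mod 7) from one leap year to the next four years later (or differs when a century non-leap intervenes).
Leap-day weekdays: 1936:Sat 1940:Thu 1944:Tue✓ 1948:Sun 1952:Fri 1956:Wed 1960:Mon 1964:Sat 1968:Thu 1972:Tue✓ 1976:Sun 1980:Fri 1984:Wed 1988:Mon 1992:Sat 1996:Thu 2000:Tue✓ 2004:Sun 2008:Fri 2012:Wed 2016:Mon 2020:Sat 2024:Thu 2028:Tue✓ 2032:Sun 2036:Fri
Tuesday: 1944, 1972, 2000, 2028 → 4.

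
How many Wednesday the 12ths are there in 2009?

1

Check the 12th of each month of 2009: Jan 12: Mon, Feb 12: Thu, Mar 12: Thu, Apr 12: Sun, May 12: Tue, Jun 12: Fri, Jul 12: Sun, Aug 12: Wed, Sep 12: Sat, Oct 12: Mon, Nov 12: Thu, Dec 12: Sat.
Wednesday occurs in August — 1 month.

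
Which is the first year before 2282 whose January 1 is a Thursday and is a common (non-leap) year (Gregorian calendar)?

2274

Jan 1 advances by 2 weekdays after a leap year and by 1 after a common year.
2282: Jan 1 is Sunday.
2281: Saturday
2280: Thursday (leap)
2279: Wednesday
2278: Tuesday
2277: Monday
2276: Saturday (leap)
2275: Friday
2274: Thursday
2274 begins on a Thursday and is a common year.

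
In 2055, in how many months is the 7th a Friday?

1

Check the 7th of each month of 2055: Jan 7: Thu, Feb 7: Sun, Mar 7: Sun, Apr 7: Wed, May 7: Fri, Jun 7: Mon, Jul 7: Wed, Aug 7: Sat, Sep 7: Tue, Oct 7: Thu, Nov 7: Sun, Dec 7: Tue.
Friday occurs in May — 1 month.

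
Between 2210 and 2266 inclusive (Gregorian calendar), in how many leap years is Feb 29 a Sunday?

2

Leap years in 2210–2266: 14 of them.
Feb 29 weekday advances by 5 (mod 7) from one leap year to the next four years later (or differs when a century non-leap intervenes).
Leap-day weekdays: 2212:Sat 2216:Thu 2220:Tue 2224:Sun✓ 2228:Fri 2232:Wed 2236:Mon 2240:Sat 2244:Thu 2248:Tue 2252:Sun✓ 2256:Fri 2260:Wed 2264:Mon
Sunday: 2224, 2252 → 2.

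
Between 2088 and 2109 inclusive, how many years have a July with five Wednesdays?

July has 31 days; it has five Wednesdays when Wednesday falls among the first (month-length − 28) days — i.e. when July 1 is one of Wednesday/Tuesday/Monday.
July 1 by year: 2088:Thu 2089:Fri 2090:Sat 2091:Sun 2092:Tue✓ 2093:Wed✓ 2094:Thu 2095:Fri 2096:Sun 2097:Mon✓ 2098:Tue✓ 2099:Wed✓ 2100:Thu 2101:Fri 2102:Sat 2103:Sun 2104:Tue✓ 2105:Wed✓ 2106:Thu 2107:Fri 2108:Sun 2109:Mon✓
Years with five Wednesdays: 2092, 2093, 2097, 2098, 2099, 2104, 2105, 2109 → 8.

8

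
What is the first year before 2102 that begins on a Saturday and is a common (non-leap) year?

Jan 1 advances by 2 weekdays after a leap year and by 1 after a common year.
2102: Jan 1 is Sunday.
2101: Saturday
2101 begins on a Saturday and is a common year.

2101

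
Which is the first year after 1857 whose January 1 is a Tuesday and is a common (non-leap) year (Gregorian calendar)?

Jan 1 advances by 2 weekdays after a leap year and by 1 after a common year.
1857: Jan 1 is Thursday.
1858: Friday
1859: Saturday
1860: Sunday (leap)
1861: Tuesday
1861 begins on a Tuesday and is a common year.

1861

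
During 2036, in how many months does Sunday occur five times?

A month of length L has five Sundays iff its first Sunday is on day ≤ L−28 (so day 1–3 in a 31-day month, 1–2 in a 30-day month, day 1 in a leap February).
Checking each month of 2036: Jan starts Tue (31d); Feb starts Fri (29d); Mar starts Sat (31d) ✓; Apr starts Tue (30d); May starts Thu (31d); Jun starts Sun (30d) ✓; Jul starts Tue (31d); Aug starts Fri (31d) ✓; Sep starts Mon (30d); Oct starts Wed (31d); Nov starts Sat (30d) ✓; Dec starts Mon (31d).
Five-Sunday months: March, June, August, November → 4.

4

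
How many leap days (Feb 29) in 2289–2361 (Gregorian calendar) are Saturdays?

Leap years in 2289–2361: 17 of them.
Feb 29 weekday advances by 5 (mod 7) from one leap year to the next four years later (or differs when a century non-leap intervenes).
Leap-day weekdays: 2292:Mon 2296:Sat✓ 2304:Mon 2308:Sat✓ 2312:Thu 2316:Tue 2320:Sun 2324:Fri 2328:Wed 2332:Mon 2336:Sat✓ 2340:Thu 2344:Tue 2348:Sun 2352:Fri 2356:Wed 2360:Mon
Saturday: 2296, 2308, 2336 → 3.

3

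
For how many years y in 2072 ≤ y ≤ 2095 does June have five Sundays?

June has 30 days; it has five Sundays when Sunday falls among the first (month-length − 28) days — i.e. when June 1 is one of Sunday/Saturday.
June 1 by year: 2072:Wed 2073:Thu 2074:Fri 2075:Sat✓ 2076:Mon 2077:Tue 2078:Wed 2079:Thu 2080:Sat✓ 2081:Sun✓ 2082:Mon 2083:Tue 2084:Thu 2085:Fri 2086:Sat✓ 2087:Sun✓ 2088:Tue 2089:Wed 2090:Thu 2091:Fri 2092:Sun✓ 2093:Mon 2094:Tue 2095:Wed
Years with five Sundays: 2075, 2080, 2081, 2086, 2087, 2092 → 6.

6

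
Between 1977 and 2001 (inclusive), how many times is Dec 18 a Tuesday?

Track Dec 18's weekday year by year (advancing +1, or +2 across a Feb 29):
  1977: Sun  1978: Mon (+1)  1979: Tue (+1) ✓  1980: Thu (+2)  1981: Fri (+1)
  1982: Sat (+1)  1983: Sun (+1)  1984: Tue (+2) ✓  1985: Wed (+1)  1986: Thu (+1)
  1987: Fri (+1)  1988: Sun (+2)  1989: Mon (+1)  1990: Tue (+1) ✓  1991: Wed (+1)
  1992: Fri (+2)  1993: Sat (+1)  1994: Sun (+1)  1995: Mon (+1)  1996: Wed (+2)
  1997: Thu (+1)  1998: Fri (+1)  1999: Sat (+1)  2000: Mon (+2)  2001: Tue (+1) ✓
Tuesday years: 1979, 1984, 1990, 2001 — 4 in total.

4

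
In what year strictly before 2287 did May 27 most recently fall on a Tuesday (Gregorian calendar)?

2284

From one year to the next, a fixed date's weekday advances by 1, or by 2 when a Feb 29 lies between the two dates.
2287: May 27 is Friday.
2286: Thursday (−1)
2285: Wednesday (−1)
2284: Tuesday (−1)
May 27 falls on a Tuesday in 2284.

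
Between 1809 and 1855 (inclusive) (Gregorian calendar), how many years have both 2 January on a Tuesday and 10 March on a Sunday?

Check each year's weekday for 2 January and 10 March:
  1809: Mon/Fri  1810: Tue/Sat  1811: Wed/Sun  1812: Thu/Tue  1813: Sat/Wed  1814: Sun/Thu  1815: Mon/Fri  1816: Tue/Sun ✓  1817: Thu/Mon  1818: Fri/Tue  1819: Sat/Wed  1820: Sun/Fri  1821: Tue/Sat  1822: Wed/Sun  …(19 more)…  1842: Sun/Thu  1843: Mon/Fri  1844: Tue/Sun ✓  1845: Thu/Mon  1846: Fri/Tue  1847: Sat/Wed  1848: Sun/Fri  1849: Tue/Sat  1850: Wed/Sun  1851: Thu/Mon  1852: Fri/Wed  1853: Sun/Thu  1854: Mon/Fri  1855: Tue/Sat
Both conditions hold in: 1816, 1844 — 2.

2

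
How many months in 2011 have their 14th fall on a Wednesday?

Check the 14th of each month of 2011: Jan 14: Fri, Feb 14: Mon, Mar 14: Mon, Apr 14: Thu, May 14: Sat, Jun 14: Tue, Jul 14: Thu, Aug 14: Sun, Sep 14: Wed, Oct 14: Fri, Nov 14: Mon, Dec 14: Wed.
Wednesday occurs in September, December — 2 months.

2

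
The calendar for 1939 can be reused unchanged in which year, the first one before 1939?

Two years share a calendar iff Jan 1 falls on the same weekday and both are leap or both are common. 1939: Jan 1 is Sunday, common year.
1938: Jan 1 Saturday, common
1937: Jan 1 Friday, common
1936: Jan 1 Wednesday, leap
1935: Jan 1 Tuesday, common
1934: Jan 1 Monday, common
1933: Jan 1 Sunday, common
1933 matches on both conditions.

1933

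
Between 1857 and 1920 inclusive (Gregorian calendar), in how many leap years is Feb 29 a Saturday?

Leap years in 1857–1920: 15 of them.
Feb 29 weekday advances by 5 (mod 7) from one leap year to the next four years later (or differs when a century non-leap intervenes).
Leap-day weekdays: 1860:Wed 1864:Mon 1868:Sat✓ 1872:Thu 1876:Tue 1880:Sun 1884:Fri 1888:Wed 1892:Mon 1896:Sat✓ 1904:Mon 1908:Sat✓ 1912:Thu 1916:Tue 1920:Sun
Saturday: 1868, 1896, 1908 → 3.

3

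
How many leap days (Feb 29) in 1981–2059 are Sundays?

Leap years in 1981–2059: 19 of them.
Feb 29 weekday advances by 5 (mod 7) from one leap year to the next four years later (or differs when a century non-leap intervenes).
Leap-day weekdays: 1984:Wed 1988:Mon 1992:Sat 1996:Thu 2000:Tue 2004:Sun✓ 2008:Fri 2012:Wed 2016:Mon 2020:Sat 2024:Thu 2028:Tue 2032:Sun✓ 2036:Fri 2040:Wed 2044:Mon 2048:Sat 2052:Thu 2056:Tue
Sunday: 2004, 2032 → 2.

2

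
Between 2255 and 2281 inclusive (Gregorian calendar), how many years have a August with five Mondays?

August has 31 days; it has five Mondays when Monday falls among the first (month-length − 28) days — i.e. when August 1 is one of Monday/Sunday/Saturday.
August 1 by year: 2255:Wed 2256:Fri 2257:Sat✓ 2258:Sun✓ 2259:Mon✓ 2260:Wed 2261:Thu 2262:Fri 2263:Sat✓ 2264:Mon✓ 2265:Tue 2266:Wed 2267:Thu 2268:Sat✓ 2269:Sun✓ 2270:Mon✓ 2271:Tue 2272:Thu 2273:Fri 2274:Sat✓ 2275:Sun✓ 2276:Tue 2277:Wed 2278:Thu 2279:Fri 2280:Sun✓ 2281:Mon✓
Years with five Mondays: 2257, 2258, 2259, 2263, 2264, 2268, 2269, 2270, 2274, 2275, 2280, 2281 → 12.

12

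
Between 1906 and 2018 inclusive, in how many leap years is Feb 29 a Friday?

Leap years in 1906–2018: 28 of them.
Feb 29 weekday advances by 5 (mod 7) from one leap year to the next four years later (or differs when a century non-leap intervenes).
Leap-day weekdays: 1908:Sat 1912:Thu 1916:Tue 1920:Sun 1924:Fri✓ 1928:Wed 1932:Mon 1936:Sat 1940:Thu 1944:Tue 1948:Sun 1952:Fri✓ 1956:Wed 1960:Mon 1964:Sat 1968:Thu 1972:Tue 1976:Sun 1980:Fri✓ 1984:Wed 1988:Mon 1992:Sat 1996:Thu 2000:Tue 2004:Sun 2008:Fri✓ 2012:Wed 2016:Mon
Friday: 1924, 1952, 1980, 2008 → 4.

4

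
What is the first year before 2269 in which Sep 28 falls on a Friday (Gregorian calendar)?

2266

From one year to the next, a fixed date's weekday advances by 1, or by 2 when a Feb 29 lies between the two dates.
2269: September 28 is Tuesday.
2268: Monday (−1)
2267: Saturday (−2)
2266: Friday (−1)
Sep 28 falls on a Friday in 2266.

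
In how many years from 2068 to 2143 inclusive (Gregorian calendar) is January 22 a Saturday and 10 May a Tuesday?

Check each year's weekday for January 22 and 10 May:
  2068: Sun/Thu  2069: Tue/Fri  2070: Wed/Sat  2071: Thu/Sun  2072: Fri/Tue  2073: Sun/Wed  2074: Mon/Thu  2075: Tue/Fri  2076: Wed/Sun  2077: Fri/Mon  2078: Sat/Tue ✓  2079: Sun/Wed  2080: Mon/Fri  2081: Wed/Sat  …(48 more)…  2130: Sun/Wed  2131: Mon/Thu  2132: Tue/Sat  2133: Thu/Sun  2134: Fri/Mon  2135: Sat/Tue ✓  2136: Sun/Thu  2137: Tue/Fri  2138: Wed/Sat  2139: Thu/Sun  2140: Fri/Tue  2141: Sun/Wed  2142: Mon/Thu  2143: Tue/Fri
Both conditions hold in: 2078, 2089, 2095, 2101, 2107, 2118, 2129, 2135 — 8.

8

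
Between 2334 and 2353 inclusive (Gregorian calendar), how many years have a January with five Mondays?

January has 31 days; it has five Mondays when Monday falls among the first (month-length − 28) days — i.e. when January 1 is one of Monday/Sunday/Saturday.
January 1 by year: 2334:Mon✓ 2335:Tue 2336:Wed 2337:Fri 2338:Sat✓ 2339:Sun✓ 2340:Mon✓ 2341:Wed 2342:Thu 2343:Fri 2344:Sat✓ 2345:Mon✓ 2346:Tue 2347:Wed 2348:Thu 2349:Sat✓ 2350:Sun✓ 2351:Mon✓ 2352:Tue 2353:Thu
Years with five Mondays: 2334, 2338, 2339, 2340, 2344, 2345, 2349, 2350, 2351 → 9.

9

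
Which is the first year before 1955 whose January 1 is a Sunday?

1950

Jan 1 advances by 2 weekdays after a leap year and by 1 after a common year.
1955: Jan 1 is Saturday.
1954: Friday
1953: Thursday
1952: Tuesday (leap)
1951: Monday
1950: Sunday
1950 begins on a Sunday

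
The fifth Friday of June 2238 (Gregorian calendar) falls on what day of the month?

29

June 1, 2238 is a Friday, so the first Friday is the 1st.
The fifth Friday is 1 + 28 = 29.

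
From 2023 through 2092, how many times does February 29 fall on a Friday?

Leap years in 2023–2092: 18 of them.
Feb 29 weekday advances by 5 (mod 7) from one leap year to the next four years later (or differs when a century non-leap intervenes).
Leap-day weekdays: 2024:Thu 2028:Tue 2032:Sun 2036:Fri✓ 2040:Wed 2044:Mon 2048:Sat 2052:Thu 2056:Tue 2060:Sun 2064:Fri✓ 2068:Wed 2072:Mon 2076:Sat 2080:Thu 2084:Tue 2088:Sun 2092:Fri✓
Friday: 2036, 2064, 2092 → 3.

3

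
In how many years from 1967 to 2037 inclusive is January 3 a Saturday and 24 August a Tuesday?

3

Check each year's weekday for January 3 and 24 August:
  1967: Tue/Thu  1968: Wed/Sat  1969: Fri/Sun  1970: Sat/Mon  1971: Sun/Tue  1972: Mon/Thu  1973: Wed/Fri  1974: Thu/Sat  1975: Fri/Sun  1976: Sat/Tue ✓  1977: Mon/Wed  1978: Tue/Thu  1979: Wed/Fri  1980: Thu/Sun  …(43 more)…  2024: Wed/Sat  2025: Fri/Sun  2026: Sat/Mon  2027: Sun/Tue  2028: Mon/Thu  2029: Wed/Fri  2030: Thu/Sat  2031: Fri/Sun  2032: Sat/Tue ✓  2033: Mon/Wed  2034: Tue/Thu  2035: Wed/Fri  2036: Thu/Sun  2037: Sat/Mon
Both conditions hold in: 1976, 2004, 2032 — 3.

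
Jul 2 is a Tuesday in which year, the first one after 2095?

From one year to the next, a fixed date's weekday advances by 1, or by 2 when a Feb 29 lies between the two dates.
2095: July 2 is Saturday.
2096: Monday (+2)
2097: Tuesday (+1)
Jul 2 falls on a Tuesday in 2097.

2097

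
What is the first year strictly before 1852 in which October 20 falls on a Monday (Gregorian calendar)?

From one year to the next, a fixed date's weekday advances by 1, or by 2 when a Feb 29 lies between the two dates.
1852: October 20 is Wednesday.
1851: Monday (−2)
October 20 falls on a Monday in 1851.

1851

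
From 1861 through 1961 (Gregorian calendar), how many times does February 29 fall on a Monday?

5

Leap years in 1861–1961: 24 of them.
Feb 29 weekday advances by 5 (mod 7) from one leap year to the next four years later (or differs when a century non-leap intervenes).
Leap-day weekdays: 1864:Mon✓ 1868:Sat 1872:Thu 1876:Tue 1880:Sun 1884:Fri 1888:Wed 1892:Mon✓ 1896:Sat 1904:Mon✓ 1908:Sat 1912:Thu 1916:Tue 1920:Sun 1924:Fri 1928:Wed 1932:Mon✓ 1936:Sat 1940:Thu 1944:Tue 1948:Sun 1952:Fri 1956:Wed 1960:Mon✓
Monday: 1864, 1892, 1904, 1932, 1960 → 5.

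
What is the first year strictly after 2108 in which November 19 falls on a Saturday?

From one year to the next, a fixed date's weekday advances by 1, or by 2 when a Feb 29 lies between the two dates.
2108: November 19 is Monday.
2109: Tuesday (+1)
2110: Wednesday (+1)
2111: Thursday (+1)
2112: Saturday (+2)
November 19 falls on a Saturday in 2112.

2112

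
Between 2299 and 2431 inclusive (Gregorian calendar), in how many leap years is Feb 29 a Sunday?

4

Leap years in 2299–2431: 32 of them.
Feb 29 weekday advances by 5 (mod 7) from one leap year to the next four years later (or differs when a century non-leap intervenes).
Leap-day weekdays: 2304:Mon 2308:Sat 2312:Thu 2316:Tue 2320:Sun✓ 2324:Fri 2328:Wed 2332:Mon 2336:Sat 2340:Thu 2344:Tue 2348:Sun✓ 2352:Fri …(6 more)… 2380:Fri 2384:Wed 2388:Mon 2392:Sat 2396:Thu 2400:Tue 2404:Sun✓ 2408:Fri 2412:Wed 2416:Mon 2420:Sat 2424:Thu 2428:Tue
Sunday: 2320, 2348, 2376, 2404 → 4.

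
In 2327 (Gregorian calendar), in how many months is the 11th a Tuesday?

Check the 11th of each month of 2327: Jan 11: Tue, Feb 11: Fri, Mar 11: Fri, Apr 11: Mon, May 11: Wed, Jun 11: Sat, Jul 11: Mon, Aug 11: Thu, Sep 11: Sun, Oct 11: Tue, Nov 11: Fri, Dec 11: Sun.
Tuesday occurs in January, October — 2 months.

2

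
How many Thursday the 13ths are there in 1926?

Check the 13th of each month of 1926: Jan 13: Wed, Feb 13: Sat, Mar 13: Sat, Apr 13: Tue, May 13: Thu, Jun 13: Sun, Jul 13: Tue, Aug 13: Fri, Sep 13: Mon, Oct 13: Wed, Nov 13: Sat, Dec 13: Mon.
Thursday occurs in May — 1 month.

1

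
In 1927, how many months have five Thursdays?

A month of length L has five Thursdays iff its first Thursday is on day ≤ L−28 (so day 1–3 in a 31-day month, 1–2 in a 30-day month, day 1 in a leap February).
Checking each month of 1927: Jan starts Sat (31d); Feb starts Tue (28d); Mar starts Tue (31d) ✓; Apr starts Fri (30d); May starts Sun (31d); Jun starts Wed (30d) ✓; Jul starts Fri (31d); Aug starts Mon (31d); Sep starts Thu (30d) ✓; Oct starts Sat (31d); Nov starts Tue (30d); Dec starts Thu (31d) ✓.
Five-Thursday months: March, June, September, December → 4.

4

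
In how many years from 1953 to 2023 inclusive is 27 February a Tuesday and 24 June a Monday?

Check each year's weekday for 27 February and 24 June:
  1953: Fri/Wed  1954: Sat/Thu  1955: Sun/Fri  1956: Mon/Sun  1957: Wed/Mon  1958: Thu/Tue  1959: Fri/Wed  1960: Sat/Fri  1961: Mon/Sat  1962: Tue/Sun  1963: Wed/Mon  1964: Thu/Wed  1965: Sat/Thu  1966: Sun/Fri  …(43 more)…  2010: Sat/Thu  2011: Sun/Fri  2012: Mon/Sun  2013: Wed/Mon  2014: Thu/Tue  2015: Fri/Wed  2016: Sat/Fri  2017: Mon/Sat  2018: Tue/Sun  2019: Wed/Mon  2020: Thu/Wed  2021: Sat/Thu  2022: Sun/Fri  2023: Mon/Sat
Both conditions hold in: 1968, 1996 — 2.

2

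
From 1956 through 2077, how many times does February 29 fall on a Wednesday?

5

Leap years in 1956–2077: 31 of them.
Feb 29 weekday advances by 5 (mod 7) from one leap year to the next four years later (or differs when a century non-leap intervenes).
Leap-day weekdays: 1956:Wed✓ 1960:Mon 1964:Sat 1968:Thu 1972:Tue 1976:Sun 1980:Fri 1984:Wed✓ 1988:Mon 1992:Sat 1996:Thu 2000:Tue 2004:Sun …(5 more)… 2028:Tue 2032:Sun 2036:Fri 2040:Wed✓ 2044:Mon 2048:Sat 2052:Thu 2056:Tue 2060:Sun 2064:Fri 2068:Wed✓ 2072:Mon 2076:Sat
Wednesday: 1956, 1984, 2012, 2040, 2068 → 5.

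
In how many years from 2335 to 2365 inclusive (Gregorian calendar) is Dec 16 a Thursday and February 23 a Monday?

1

Check each year's weekday for Dec 16 and February 23:
  2335: Mon/Sat  2336: Wed/Sun  2337: Thu/Tue  2338: Fri/Wed  2339: Sat/Thu  2340: Mon/Fri  2341: Tue/Sun  2342: Wed/Mon  2343: Thu/Tue  2344: Sat/Wed  2345: Sun/Fri  2346: Mon/Sat  2347: Tue/Sun  2348: Thu/Mon ✓  …(3 more)…  2352: Tue/Sat  2353: Wed/Mon  2354: Thu/Tue  2355: Fri/Wed  2356: Sun/Thu  2357: Mon/Sat  2358: Tue/Sun  2359: Wed/Mon  2360: Fri/Tue  2361: Sat/Thu  2362: Sun/Fri  2363: Mon/Sat  2364: Wed/Sun  2365: Thu/Tue
Both conditions hold in: 2348 — 1.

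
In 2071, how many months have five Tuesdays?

4

A month of length L has five Tuesdays iff its first Tuesday is on day ≤ L−28 (so day 1–3 in a 31-day month, 1–2 in a 30-day month, day 1 in a leap February).
Checking each month of 2071: Jan starts Thu (31d); Feb starts Sun (28d); Mar starts Sun (31d) ✓; Apr starts Wed (30d); May starts Fri (31d); Jun starts Mon (30d) ✓; Jul starts Wed (31d); Aug starts Sat (31d); Sep starts Tue (30d) ✓; Oct starts Thu (31d); Nov starts Sun (30d); Dec starts Tue (31d) ✓.
Five-Tuesday months: March, June, September, December → 4.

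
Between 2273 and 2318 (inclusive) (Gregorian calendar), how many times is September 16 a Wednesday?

Track September 16's weekday year by year (advancing +1, or +2 across a Feb 29):
  2273: Tue  2274: Wed (+1) ✓  2275: Thu (+1)  2276: Sat (+2)  2277: Sun (+1)
  2278: Mon (+1)  2279: Tue (+1)  2280: Thu (+2)  2281: Fri (+1)  2282: Sat (+1)
  2283: Sun (+1)  2284: Tue (+2)  2285: Wed (+1) ✓  2286: Thu (+1)  … (18 more years) …
  2305: Sat (+1)  2306: Sun (+1)  2307: Mon (+1)  2308: Wed (+2) ✓  2309: Thu (+1)
  2310: Fri (+1)  2311: Sat (+1)  2312: Mon (+2)  2313: Tue (+1)  2314: Wed (+1) ✓
  2315: Thu (+1)  2316: Sat (+2)  2317: Sun (+1)  2318: Mon (+1)
Wednesday years: 2274, 2285, 2291, 2296, 2303, 2308, 2314 — 7 in total.

7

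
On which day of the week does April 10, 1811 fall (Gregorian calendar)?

Wednesday

January 1, 1811 is a Tuesday.
April 10 is day 100 of the year, i.e. 99 days after Jan 1.
99 mod 7 = 1, so advance 1 weekday from Tuesday: Wednesday.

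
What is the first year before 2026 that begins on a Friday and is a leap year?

Jan 1 advances by 2 weekdays after a leap year and by 1 after a common year.
2026: Jan 1 is Thursday.
2025: Wednesday
2024: Monday (leap)
2023: Sunday
2022: Saturday
2021: Friday
2020: Wednesday (leap)
2019: Tuesday
2018: Monday
2017: Sunday
2016: Friday (leap)
2016 begins on a Friday and is a leap year.

2016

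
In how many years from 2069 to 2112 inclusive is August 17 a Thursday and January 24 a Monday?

Check each year's weekday for August 17 and January 24:
  2069: Sat/Thu  2070: Sun/Fri  2071: Mon/Sat  2072: Wed/Sun  2073: Thu/Tue  2074: Fri/Wed  2075: Sat/Thu  2076: Mon/Fri  2077: Tue/Sun  2078: Wed/Mon  2079: Thu/Tue  2080: Sat/Wed  2081: Sun/Fri  2082: Mon/Sat  …(16 more)…  2099: Mon/Sat  2100: Tue/Sun  2101: Wed/Mon  2102: Thu/Tue  2103: Fri/Wed  2104: Sun/Thu  2105: Mon/Sat  2106: Tue/Sun  2107: Wed/Mon  2108: Fri/Tue  2109: Sat/Thu  2110: Sun/Fri  2111: Mon/Sat  2112: Wed/Sun
Both conditions hold in: 2084 — 1.

1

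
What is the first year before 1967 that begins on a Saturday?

1966

Jan 1 advances by 2 weekdays after a leap year and by 1 after a common year.
1967: Jan 1 is Sunday.
1966: Saturday
1966 begins on a Saturday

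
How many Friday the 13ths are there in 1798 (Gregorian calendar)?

2

Check the 13th of each month of 1798: Jan 13: Sat, Feb 13: Tue, Mar 13: Tue, Apr 13: Fri, May 13: Sun, Jun 13: Wed, Jul 13: Fri, Aug 13: Mon, Sep 13: Thu, Oct 13: Sat, Nov 13: Tue, Dec 13: Thu.
Friday occurs in April, July — 2 months.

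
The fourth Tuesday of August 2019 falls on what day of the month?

27

August 1, 2019 is a Thursday, so the first Tuesday is the 6th.
The fourth Tuesday is 6 + 21 = 27.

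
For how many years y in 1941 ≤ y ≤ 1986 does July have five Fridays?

July has 31 days; it has five Fridays when Friday falls among the first (month-length − 28) days — i.e. when July 1 is one of Friday/Thursday/Wednesday.
July 1 by year: 1941:Tue 1942:Wed✓ 1943:Thu✓ 1944:Sat 1945:Sun 1946:Mon 1947:Tue 1948:Thu✓ 1949:Fri✓ 1950:Sat 1951:Sun 1952:Tue 1953:Wed✓ 1954:Thu✓ 1955:Fri✓ …(16 more)… 1972:Sat 1973:Sun 1974:Mon 1975:Tue 1976:Thu✓ 1977:Fri✓ 1978:Sat 1979:Sun 1980:Tue 1981:Wed✓ 1982:Thu✓ 1983:Fri✓ 1984:Sun 1985:Mon 1986:Tue
Years with five Fridays: 1942, 1943, 1948, 1949, 1953, 1954, 1955, 1959, 1960, 1964, 1965, 1966, 1970, 1971, 1976, 1977, 1981, 1982, 1983 → 19.

19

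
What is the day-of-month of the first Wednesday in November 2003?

5

November 1, 2003 is a Saturday, so the first Wednesday is the 5th.
The first Wednesday is 5 + 0 = 5.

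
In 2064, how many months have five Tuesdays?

A month of length L has five Tuesdays iff its first Tuesday is on day ≤ L−28 (so day 1–3 in a 31-day month, 1–2 in a 30-day month, day 1 in a leap February).
Checking each month of 2064: Jan starts Tue (31d) ✓; Feb starts Fri (29d); Mar starts Sat (31d); Apr starts Tue (30d) ✓; May starts Thu (31d); Jun starts Sun (30d); Jul starts Tue (31d) ✓; Aug starts Fri (31d); Sep starts Mon (30d) ✓; Oct starts Wed (31d); Nov starts Sat (30d); Dec starts Mon (31d) ✓.
Five-Tuesday months: January, April, July, September, December → 5.

5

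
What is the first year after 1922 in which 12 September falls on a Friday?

1924

From one year to the next, a fixed date's weekday advances by 1, or by 2 when a Feb 29 lies between the two dates.
1922: September 12 is Tuesday.
1923: Wednesday (+1)
1924: Friday (+2)
12 September falls on a Friday in 1924.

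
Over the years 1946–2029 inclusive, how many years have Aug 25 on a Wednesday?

Track Aug 25's weekday year by year (advancing +1, or +2 across a Feb 29):
  1946: Sun  1947: Mon (+1)  1948: Wed (+2) ✓  1949: Thu (+1)  1950: Fri (+1)
  1951: Sat (+1)  1952: Mon (+2)  1953: Tue (+1)  1954: Wed (+1) ✓  1955: Thu (+1)
  1956: Sat (+2)  1957: Sun (+1)  1958: Mon (+1)  1959: Tue (+1)  … (56 more years) …
  2016: Thu (+2)  2017: Fri (+1)  2018: Sat (+1)  2019: Sun (+1)  2020: Tue (+2)
  2021: Wed (+1) ✓  2022: Thu (+1)  2023: Fri (+1)  2024: Sun (+2)  2025: Mon (+1)
  2026: Tue (+1)  2027: Wed (+1) ✓  2028: Fri (+2)  2029: Sat (+1)
Wednesday years: 1948, 1954, 1965, 1971, 1976, 1982, 1993, 1999, 2004, 2010, 2021, 2027 — 12 in total.

12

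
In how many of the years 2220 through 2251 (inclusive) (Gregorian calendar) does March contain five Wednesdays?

13

March has 31 days; it has five Wednesdays when Wednesday falls among the first (month-length − 28) days — i.e. when March 1 is one of Wednesday/Tuesday/Monday.
March 1 by year: 2220:Wed✓ 2221:Thu 2222:Fri 2223:Sat 2224:Mon✓ 2225:Tue✓ 2226:Wed✓ 2227:Thu 2228:Sat 2229:Sun 2230:Mon✓ 2231:Tue✓ 2232:Thu 2233:Fri 2234:Sat 2235:Sun 2236:Tue✓ 2237:Wed✓ 2238:Thu 2239:Fri 2240:Sun 2241:Mon✓ 2242:Tue✓ 2243:Wed✓ 2244:Fri 2245:Sat 2246:Sun 2247:Mon✓ 2248:Wed✓ 2249:Thu 2250:Fri 2251:Sat
Years with five Wednesdays: 2220, 2224, 2225, 2226, 2230, 2231, 2236, 2237, 2241, 2242, 2243, 2247, 2248 → 13.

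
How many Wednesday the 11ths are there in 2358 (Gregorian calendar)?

Check the 11th of each month of 2358: Jan 11: Sat, Feb 11: Tue, Mar 11: Tue, Apr 11: Fri, May 11: Sun, Jun 11: Wed, Jul 11: Fri, Aug 11: Mon, Sep 11: Thu, Oct 11: Sat, Nov 11: Tue, Dec 11: Thu.
Wednesday occurs in June — 1 month.

1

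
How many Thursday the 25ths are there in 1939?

Check the 25th of each month of 1939: Jan 25: Wed, Feb 25: Sat, Mar 25: Sat, Apr 25: Tue, May 25: Thu, Jun 25: Sun, Jul 25: Tue, Aug 25: Fri, Sep 25: Mon, Oct 25: Wed, Nov 25: Sat, Dec 25: Mon.
Thursday occurs in May — 1 month.

1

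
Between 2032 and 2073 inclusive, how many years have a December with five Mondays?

December has 31 days; it has five Mondays when Monday falls among the first (month-length − 28) days — i.e. when December 1 is one of Monday/Sunday/Saturday.
December 1 by year: 2032:Wed 2033:Thu 2034:Fri 2035:Sat✓ 2036:Mon✓ 2037:Tue 2038:Wed 2039:Thu 2040:Sat✓ 2041:Sun✓ 2042:Mon✓ 2043:Tue 2044:Thu 2045:Fri 2046:Sat✓ …(12 more)… 2059:Mon✓ 2060:Wed 2061:Thu 2062:Fri 2063:Sat✓ 2064:Mon✓ 2065:Tue 2066:Wed 2067:Thu 2068:Sat✓ 2069:Sun✓ 2070:Mon✓ 2071:Tue 2072:Thu 2073:Fri
Years with five Mondays: 2035, 2036, 2040, 2041, 2042, 2046, 2047, 2052, 2053, 2057, 2058, 2059, 2063, 2064, 2068, 2069, 2070 → 17.

17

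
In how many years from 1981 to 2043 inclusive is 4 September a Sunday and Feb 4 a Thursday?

Check each year's weekday for 4 September and Feb 4:
  1981: Fri/Wed  1982: Sat/Thu  1983: Sun/Fri  1984: Tue/Sat  1985: Wed/Mon  1986: Thu/Tue  1987: Fri/Wed  1988: Sun/Thu ✓  1989: Mon/Sat  1990: Tue/Sun  1991: Wed/Mon  1992: Fri/Tue  1993: Sat/Thu  1994: Sun/Fri  …(35 more)…  2030: Wed/Mon  2031: Thu/Tue  2032: Sat/Wed  2033: Sun/Fri  2034: Mon/Sat  2035: Tue/Sun  2036: Thu/Mon  2037: Fri/Wed  2038: Sat/Thu  2039: Sun/Fri  2040: Tue/Sat  2041: Wed/Mon  2042: Thu/Tue  2043: Fri/Wed
Both conditions hold in: 1988, 2016 — 2.

2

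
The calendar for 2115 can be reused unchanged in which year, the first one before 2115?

Two years share a calendar iff Jan 1 falls on the same weekday and both are leap or both are common. 2115: Jan 1 is Tuesday, common year.
2114: Jan 1 Monday, common
2113: Jan 1 Sunday, common
2112: Jan 1 Friday, leap
2111: Jan 1 Thursday, common
2110: Jan 1 Wednesday, common
2109: Jan 1 Tuesday, common
2109 matches on both conditions.

2109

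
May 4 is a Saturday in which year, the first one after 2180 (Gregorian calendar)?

2182

From one year to the next, a fixed date's weekday advances by 1, or by 2 when a Feb 29 lies between the two dates.
2180: May 4 is Thursday.
2181: Friday (+1)
2182: Saturday (+1)
May 4 falls on a Saturday in 2182.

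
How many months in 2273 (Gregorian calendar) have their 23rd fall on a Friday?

Check the 23rd of each month of 2273: Jan 23: Thu, Feb 23: Sun, Mar 23: Sun, Apr 23: Wed, May 23: Fri, Jun 23: Mon, Jul 23: Wed, Aug 23: Sat, Sep 23: Tue, Oct 23: Thu, Nov 23: Sun, Dec 23: Tue.
Friday occurs in May — 1 month.

1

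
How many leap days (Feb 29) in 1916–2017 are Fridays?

Leap years in 1916–2017: 26 of them.
Feb 29 weekday advances by 5 (mod 7) from one leap year to the next four years later (or differs when a century non-leap intervenes).
Leap-day weekdays: 1916:Tue 1920:Sun 1924:Fri✓ 1928:Wed 1932:Mon 1936:Sat 1940:Thu 1944:Tue 1948:Sun 1952:Fri✓ 1956:Wed 1960:Mon 1964:Sat 1968:Thu 1972:Tue 1976:Sun 1980:Fri✓ 1984:Wed 1988:Mon 1992:Sat 1996:Thu 2000:Tue 2004:Sun 2008:Fri✓ 2012:Wed 2016:Mon
Friday: 1924, 1952, 1980, 2008 → 4.

4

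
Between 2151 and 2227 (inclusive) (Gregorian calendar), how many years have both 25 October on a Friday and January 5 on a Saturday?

9

Check each year's weekday for 25 October and January 5:
  2151: Mon/Tue  2152: Wed/Wed  2153: Thu/Fri  2154: Fri/Sat ✓  2155: Sat/Sun  2156: Mon/Mon  2157: Tue/Wed  2158: Wed/Thu  2159: Thu/Fri  2160: Sat/Sat  2161: Sun/Mon  2162: Mon/Tue  2163: Tue/Wed  2164: Thu/Thu  …(49 more)…  2214: Tue/Wed  2215: Wed/Thu  2216: Fri/Fri  2217: Sat/Sun  2218: Sun/Mon  2219: Mon/Tue  2220: Wed/Wed  2221: Thu/Fri  2222: Fri/Sat ✓  2223: Sat/Sun  2224: Mon/Mon  2225: Tue/Wed  2226: Wed/Thu  2227: Thu/Fri
Both conditions hold in: 2154, 2165, 2171, 2182, 2193, 2199, 2205, 2211, 2222 — 9.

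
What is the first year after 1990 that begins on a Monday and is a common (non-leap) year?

2001

Jan 1 advances by 2 weekdays after a leap year and by 1 after a common year.
1990: Jan 1 is Monday.
1991: Tuesday
1992: Wednesday (leap)
1993: Friday
1994: Saturday
1995: Sunday
1996: Monday (leap)
1997: Wednesday
1998: Thursday
1999: Friday
2000: Saturday (leap)
2001: Monday
2001 begins on a Monday and is a common year.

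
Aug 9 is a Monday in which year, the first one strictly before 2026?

From one year to the next, a fixed date's weekday advances by 1, or by 2 when a Feb 29 lies between the two dates.
2026: August 9 is Sunday.
2025: Saturday (−1)
2024: Friday (−1)
2023: Wednesday (−2)
2022: Tuesday (−1)
2021: Monday (−1)
Aug 9 falls on a Monday in 2021.

2021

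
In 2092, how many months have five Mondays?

A month of length L has five Mondays iff its first Monday is on day ≤ L−28 (so day 1–3 in a 31-day month, 1–2 in a 30-day month, day 1 in a leap February).
Checking each month of 2092: Jan starts Tue (31d); Feb starts Fri (29d); Mar starts Sat (31d) ✓; Apr starts Tue (30d); May starts Thu (31d); Jun starts Sun (30d) ✓; Jul starts Tue (31d); Aug starts Fri (31d); Sep starts Mon (30d) ✓; Oct starts Wed (31d); Nov starts Sat (30d); Dec starts Mon (31d) ✓.
Five-Monday months: March, June, September, December → 4.

4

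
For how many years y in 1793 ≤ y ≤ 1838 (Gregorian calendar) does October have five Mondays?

20

October has 31 days; it has five Mondays when Monday falls among the first (month-length − 28) days — i.e. when October 1 is one of Monday/Sunday/Saturday.
October 1 by year: 1793:Tue 1794:Wed 1795:Thu 1796:Sat✓ 1797:Sun✓ 1798:Mon✓ 1799:Tue 1800:Wed 1801:Thu 1802:Fri 1803:Sat✓ 1804:Mon✓ 1805:Tue 1806:Wed 1807:Thu …(16 more)… 1824:Fri 1825:Sat✓ 1826:Sun✓ 1827:Mon✓ 1828:Wed 1829:Thu 1830:Fri 1831:Sat✓ 1832:Mon✓ 1833:Tue 1834:Wed 1835:Thu 1836:Sat✓ 1837:Sun✓ 1838:Mon✓
Years with five Mondays: 1796, 1797, 1798, 1803, 1804, 1808, 1809, 1810, 1814, 1815, 1820, 1821, 1825, 1826, 1827, 1831, 1832, 1836, 1837, 1838 → 20.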